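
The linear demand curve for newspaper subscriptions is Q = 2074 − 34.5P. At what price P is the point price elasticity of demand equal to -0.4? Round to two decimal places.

Ed = −34.5P/(2074 − 34.5P). Set this equal to -0.4:
34.5P = 0.4·(2074 − 34.5P) ⇒ 34.5P(1 + 0.4) = 0.4·2074
P = 0.4·2074 / (34.5·1.4) = 17.1759…

17.18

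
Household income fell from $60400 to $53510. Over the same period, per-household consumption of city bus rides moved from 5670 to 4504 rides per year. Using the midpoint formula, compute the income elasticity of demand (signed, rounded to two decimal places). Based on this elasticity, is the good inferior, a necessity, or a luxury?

%ΔQ = (4504 − 5670)/[( 5670 + 4504)/2] = -1166/5087 = -0.229211…
%ΔIncome = (53510 − 60400)/[( 60400 + 53510)/2] = -6890/56955 = -0.120972…
E_income = (-1166/5087) / (-6890/56955) = 1.8947…
E_income > 1 ⇒ normal good, luxury.

1.89; luxury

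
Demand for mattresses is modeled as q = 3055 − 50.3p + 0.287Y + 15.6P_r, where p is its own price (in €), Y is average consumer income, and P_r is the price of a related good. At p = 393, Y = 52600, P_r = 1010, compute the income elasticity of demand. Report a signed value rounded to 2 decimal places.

At the given values, q = 3055 − 50.3(393) + 0.287(52600) + 15.6(1010) = 14139.3.
∂q/∂Y = 0.287.
E = (0.287) × (52600/14139.3) = 1.0676…

1.07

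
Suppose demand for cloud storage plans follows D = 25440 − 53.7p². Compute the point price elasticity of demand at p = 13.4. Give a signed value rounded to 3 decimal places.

-1.221

dD/dp = −2·53.7·p = -1439.16. At p = 13.4, D = 15797.628.
Ed = (dD/dp)·(p/D) = (-1439.16) × (13.4/15797.628) = -1.22073…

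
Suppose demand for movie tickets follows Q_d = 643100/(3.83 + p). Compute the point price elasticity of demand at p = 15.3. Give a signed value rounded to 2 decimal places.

-0.80

dQ_d/dp = −643100/(3.83 + p)² = -1757.31. At p = 15.3, Q_d = 33617.4.
Ed = (dQ_d/dp)·(p/Q_d) = (-1757.31) × (15.3/33617.4) = -0.7997…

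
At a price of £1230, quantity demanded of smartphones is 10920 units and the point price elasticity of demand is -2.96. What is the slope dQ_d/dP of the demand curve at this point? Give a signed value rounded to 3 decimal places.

-26.279

Ed = (dQ_d/dP)·(P/Q_d) ⇒ dQ_d/dP = Ed·Q_d/P = (-2.96)·10920/1230 = -26.27902…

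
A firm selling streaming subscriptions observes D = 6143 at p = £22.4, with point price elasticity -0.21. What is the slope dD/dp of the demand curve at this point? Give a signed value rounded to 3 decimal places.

-57.591

Ed = (dD/dp)·(p/D) ⇒ dD/dp = Ed·D/p = (-0.21)·6143/22.4 = -57.59062…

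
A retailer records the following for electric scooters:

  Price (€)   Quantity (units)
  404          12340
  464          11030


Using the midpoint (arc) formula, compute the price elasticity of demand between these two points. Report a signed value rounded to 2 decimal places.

%ΔQ = (11030 − 12340) / [(12340 + 11030)/2] = -1310/11685 = -0.112109…
%ΔP = (464 − 404) / [(404 + 464)/2] = 60/434 = 0.138248…
Arc Ed = %ΔQ / %ΔP = (-1310/11685) / (60/434) = -0.8109…

-0.81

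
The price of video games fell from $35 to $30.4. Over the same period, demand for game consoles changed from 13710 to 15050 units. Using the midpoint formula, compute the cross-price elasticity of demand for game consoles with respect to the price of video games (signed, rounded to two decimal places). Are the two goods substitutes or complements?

%ΔQ_{game consoles} = (15050 − 13710)/avg = 1340/14380 = 0.093184…
%ΔP_{video games} = (30.4 − 35)/avg = -4.6/32.7 = -0.140672…
E_cross = (1340/14380) / (-4.6/32.7) = -0.6624…
E_cross < 0 ⇒ the goods are complements.

-0.66; complements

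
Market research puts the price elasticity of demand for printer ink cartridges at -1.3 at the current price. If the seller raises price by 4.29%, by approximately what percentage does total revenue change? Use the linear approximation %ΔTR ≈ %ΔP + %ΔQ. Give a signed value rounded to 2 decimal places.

%ΔQ ≈ Ed × %ΔP = (-1.3) × (+4.29%) = -5.5770%
%ΔTR ≈ %ΔP + %ΔQ = (+4.29%) + (-5.5770%) = -1.2870%

-1.29%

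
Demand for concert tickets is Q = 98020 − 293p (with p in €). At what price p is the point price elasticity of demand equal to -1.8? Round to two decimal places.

215.06

Ed = −293p/(98020 − 293p). Set this equal to -1.8:
293p = 1.8·(98020 − 293p) ⇒ 293p(1 + 1.8) = 1.8·98020
p = 1.8·98020 / (293·2.8) = 215.0609…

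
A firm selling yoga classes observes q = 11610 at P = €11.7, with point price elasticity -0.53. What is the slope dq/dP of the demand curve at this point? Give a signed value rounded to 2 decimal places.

Ed = (dq/dP)·(P/q) ⇒ dq/dP = Ed·q/P = (-0.53)·11610/11.7 = -525.9230…

-525.92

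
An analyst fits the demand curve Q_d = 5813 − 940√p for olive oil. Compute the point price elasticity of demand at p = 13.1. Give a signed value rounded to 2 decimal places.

-0.71

dQ_d/dp = −940/(2√p) = -129.856. At p = 13.1, Q_d = 2410.77.
Ed = (dQ_d/dp)·(p/Q_d) = (-129.856) × (13.1/2410.77) = -0.7056…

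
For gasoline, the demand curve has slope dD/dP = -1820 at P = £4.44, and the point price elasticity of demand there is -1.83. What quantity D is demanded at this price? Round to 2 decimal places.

4415.74

Ed = (dD/dP)·(P/D) ⇒ D = (dD/dP)·P/Ed = (-1820)·4.44/(-1.83) = 4415.7377…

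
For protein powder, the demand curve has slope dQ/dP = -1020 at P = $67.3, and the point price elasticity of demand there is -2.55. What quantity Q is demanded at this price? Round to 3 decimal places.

26920.000

Ed = (dQ/dP)·(P/Q) ⇒ Q = (dQ/dP)·P/Ed = (-1020)·67.3/(-2.55) = 26920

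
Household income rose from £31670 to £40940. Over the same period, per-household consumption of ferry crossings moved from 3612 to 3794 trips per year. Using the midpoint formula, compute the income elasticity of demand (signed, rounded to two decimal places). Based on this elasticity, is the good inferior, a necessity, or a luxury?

0.19; necessity

%ΔQ = (3794 − 3612)/[( 3612 + 3794)/2] = 182/3703 = 0.049149…
%ΔIncome = (40940 − 31670)/[( 31670 + 40940)/2] = 9270/36305 = 0.255336…
E_income = (182/3703) / (9270/36305) = 0.1924…
0 < E_income < 1 ⇒ normal good, necessity.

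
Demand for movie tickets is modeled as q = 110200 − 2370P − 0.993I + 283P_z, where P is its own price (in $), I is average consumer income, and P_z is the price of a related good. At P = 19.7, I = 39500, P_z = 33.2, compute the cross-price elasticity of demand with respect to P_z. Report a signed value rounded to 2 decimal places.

0.28

At the given values, q = 110200 − 2370(19.7) − 0.993(39500) + 283(33.2) = 33683.1.
∂q/∂P_z = 283.
E = (283) × (33.2/33683.1) = 0.2789…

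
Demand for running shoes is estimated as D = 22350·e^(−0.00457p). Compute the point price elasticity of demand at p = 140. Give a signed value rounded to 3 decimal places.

-0.640

dD/dp = −0.00457·D = -53.8682. At p = 140, D = 11787.3.
Ed = (dD/dp)·(p/D) = (-53.8682) × (140/11787.3) = -0.6398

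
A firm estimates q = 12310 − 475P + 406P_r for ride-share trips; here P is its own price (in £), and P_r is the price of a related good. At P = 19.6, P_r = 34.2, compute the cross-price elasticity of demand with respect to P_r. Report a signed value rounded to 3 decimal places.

At the given values, q = 12310 − 475(19.6) + 406(34.2) = 16885.2.
∂q/∂P_r = 406.
E = (406) × (34.2/16885.2) = 0.82232…

0.822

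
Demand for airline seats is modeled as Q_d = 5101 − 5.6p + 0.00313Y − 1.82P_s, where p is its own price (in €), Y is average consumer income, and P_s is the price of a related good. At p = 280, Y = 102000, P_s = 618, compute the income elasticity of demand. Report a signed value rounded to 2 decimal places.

At the given values, Q_d = 5101 − 5.6(280) + 0.00313(102000) − 1.82(618) = 2727.5.
∂Q_d/∂Y = 0.00313.
E = (0.00313) × (102000/2727.5) = 0.1170…

0.12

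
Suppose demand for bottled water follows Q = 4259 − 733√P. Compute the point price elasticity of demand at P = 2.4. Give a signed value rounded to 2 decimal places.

dQ/dP = −733/(2√P) = -236.575. At P = 2.4, Q = 3123.44.
Ed = (dQ/dP)·(P/Q) = (-236.575) × (2.4/3123.44) = -0.1817…

-0.18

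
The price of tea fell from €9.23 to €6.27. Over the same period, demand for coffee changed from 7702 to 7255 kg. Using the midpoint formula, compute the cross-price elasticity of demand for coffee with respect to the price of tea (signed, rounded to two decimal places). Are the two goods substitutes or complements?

0.16; substitutes

%ΔQ_{coffee} = (7255 − 7702)/avg = -447/7478.5 = -0.059771…
%ΔP_{tea} = (6.27 − 9.23)/avg = -2.96/7.75 = -0.381935…
E_cross = (-447/7478.5) / (-2.96/7.75) = 0.1564…
E_cross > 0 ⇒ the goods are substitutes.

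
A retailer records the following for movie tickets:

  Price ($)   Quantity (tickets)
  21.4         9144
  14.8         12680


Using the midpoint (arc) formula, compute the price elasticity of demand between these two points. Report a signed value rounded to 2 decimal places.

%ΔQ = (12680 − 9144) / [(9144 + 12680)/2] = 3536/10912 = 0.324046…
%ΔP = (14.8 − 21.4) / [(21.4 + 14.8)/2] = -6.6/18.1 = -0.364640…
Arc Ed = %ΔQ / %ΔP = (3536/10912) / (-6.6/18.1) = -0.8886…

-0.89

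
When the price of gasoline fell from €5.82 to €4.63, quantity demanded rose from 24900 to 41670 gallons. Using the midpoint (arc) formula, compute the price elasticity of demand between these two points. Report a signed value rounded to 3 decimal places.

-2.212

%ΔQ = (41670 − 24900) / [(24900 + 41670)/2] = 16770/33285 = 0.503830…
%ΔP = (4.63 − 5.82) / [(5.82 + 4.63)/2] = -1.19/5.225 = -0.227751…
Arc Ed = %ΔQ / %ΔP = (16770/33285) / (-1.19/5.225) = -2.21219…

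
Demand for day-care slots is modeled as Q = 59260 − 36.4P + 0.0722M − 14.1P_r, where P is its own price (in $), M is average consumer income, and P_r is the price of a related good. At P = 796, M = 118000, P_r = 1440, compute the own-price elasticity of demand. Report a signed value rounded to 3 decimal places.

At the given values, Q = 59260 − 36.4(796) + 0.0722(118000) − 14.1(1440) = 18501.2.
∂Q/∂P = −36.4.
E = (-36.4) × (796/18501.2) = -1.56608…

-1.566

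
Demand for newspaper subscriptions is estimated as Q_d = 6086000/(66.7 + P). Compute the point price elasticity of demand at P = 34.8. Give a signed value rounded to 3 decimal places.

dQ_d/dP = −6086000/(66.7 + P)² = -590.745. At P = 34.8, Q_d = 59960.6.
Ed = (dQ_d/dP)·(P/Q_d) = (-590.745) × (34.8/59960.6) = -0.34285…

-0.343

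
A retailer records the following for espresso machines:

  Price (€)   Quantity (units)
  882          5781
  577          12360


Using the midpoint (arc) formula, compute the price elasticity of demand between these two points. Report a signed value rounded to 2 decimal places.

-1.73

%ΔQ = (12360 − 5781) / [(5781 + 12360)/2] = 6579/9070.5 = 0.725318…
%ΔP = (577 − 882) / [(882 + 577)/2] = -305/729.5 = -0.418094…
Arc Ed = %ΔQ / %ΔP = (6579/9070.5) / (-305/729.5) = -1.7348…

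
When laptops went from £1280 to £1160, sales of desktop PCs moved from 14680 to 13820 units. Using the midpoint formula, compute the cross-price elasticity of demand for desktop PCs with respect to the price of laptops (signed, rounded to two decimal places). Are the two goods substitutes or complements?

0.61; substitutes

%ΔQ_{desktop PCs} = (13820 − 14680)/avg = -860/14250 = -0.060350…
%ΔP_{laptops} = (1160 − 1280)/avg = -120/1220 = -0.098360…
E_cross = (-860/14250) / (-120/1220) = 0.6135…
E_cross > 0 ⇒ the goods are substitutes.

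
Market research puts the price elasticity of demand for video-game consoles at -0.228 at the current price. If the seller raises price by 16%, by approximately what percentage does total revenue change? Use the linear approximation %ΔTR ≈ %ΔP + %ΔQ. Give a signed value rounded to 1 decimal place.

%ΔQ ≈ Ed × %ΔP = (-0.228) × (+16%) = -3.6480%
%ΔTR ≈ %ΔP + %ΔQ = (+16%) + (-3.6480%) = +12.3520%

+12.4%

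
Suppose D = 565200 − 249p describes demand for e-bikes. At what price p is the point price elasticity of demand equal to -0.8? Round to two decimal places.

1008.84

Ed = −249p/(565200 − 249p). Set this equal to -0.8:
249p = 0.8·(565200 − 249p) ⇒ 249p(1 + 0.8) = 0.8·565200
p = 0.8·565200 / (249·1.8) = 1008.8353…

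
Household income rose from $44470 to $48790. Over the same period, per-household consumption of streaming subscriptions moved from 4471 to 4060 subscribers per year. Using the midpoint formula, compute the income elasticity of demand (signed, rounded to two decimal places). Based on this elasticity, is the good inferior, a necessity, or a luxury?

%ΔQ = (4060 − 4471)/[( 4471 + 4060)/2] = -411/4265.5 = -0.096354…
%ΔIncome = (48790 − 44470)/[( 44470 + 48790)/2] = 4320/46630 = 0.092644…
E_income = (-411/4265.5) / (4320/46630) = -1.0400…
E_income < 0 ⇒ inferior good.

-1.04; inferior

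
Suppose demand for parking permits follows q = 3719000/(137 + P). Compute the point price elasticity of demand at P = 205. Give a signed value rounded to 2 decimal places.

-0.60

dq/dP = −3719000/(137 + P)² = -31.7961. At P = 205, q = 10874.3.
Ed = (dq/dP)·(P/q) = (-31.7961) × (205/10874.3) = -0.5994…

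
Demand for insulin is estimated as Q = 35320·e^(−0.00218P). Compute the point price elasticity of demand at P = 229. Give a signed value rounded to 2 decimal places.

-0.50

dQ/dP = −0.00218·Q = -46.7378. At P = 229, Q = 21439.4.
Ed = (dQ/dP)·(P/Q) = (-46.7378) × (229/21439.4) = -0.4992…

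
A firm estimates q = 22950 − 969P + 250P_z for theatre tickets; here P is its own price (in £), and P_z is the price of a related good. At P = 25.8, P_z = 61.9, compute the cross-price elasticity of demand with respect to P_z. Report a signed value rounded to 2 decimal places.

At the given values, q = 22950 − 969(25.8) + 250(61.9) = 13424.8.
∂q/∂P_z = 250.
E = (250) × (61.9/13424.8) = 1.1527…

1.15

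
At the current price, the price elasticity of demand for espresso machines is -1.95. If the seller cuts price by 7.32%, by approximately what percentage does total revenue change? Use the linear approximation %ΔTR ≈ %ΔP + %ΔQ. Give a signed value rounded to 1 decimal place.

+7.0%

%ΔQ ≈ Ed × %ΔP = (-1.95) × (-7.32%) = +14.2740%
%ΔTR ≈ %ΔP + %ΔQ = (-7.32%) + (+14.2740%) = +6.9540%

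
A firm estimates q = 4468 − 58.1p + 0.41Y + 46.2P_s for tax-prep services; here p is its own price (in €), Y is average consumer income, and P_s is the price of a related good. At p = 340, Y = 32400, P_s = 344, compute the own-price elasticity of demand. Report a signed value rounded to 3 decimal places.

-1.422

At the given values, q = 4468 − 58.1(340) + 0.41(32400) + 46.2(344) = 13890.8.
∂q/∂p = −58.1.
E = (-58.1) × (340/13890.8) = -1.42209…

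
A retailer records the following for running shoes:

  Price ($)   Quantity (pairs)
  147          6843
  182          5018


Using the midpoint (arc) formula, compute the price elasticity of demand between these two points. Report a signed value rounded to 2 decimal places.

%ΔQ = (5018 − 6843) / [(6843 + 5018)/2] = -1825/5930.5 = -0.307731…
%ΔP = (182 − 147) / [(147 + 182)/2] = 35/164.5 = 0.212765…
Arc Ed = %ΔQ / %ΔP = (-1825/5930.5) / (35/164.5) = -1.4463…

-1.45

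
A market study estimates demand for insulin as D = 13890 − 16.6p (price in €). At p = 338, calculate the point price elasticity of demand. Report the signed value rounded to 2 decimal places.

-0.68

dD/dp = −16.6. At p = 338, D = 13890 − 16.6(338) = 8279.2.
Ed = (dD/dp)·(p/D) = −16.6 × (338/8279.2) = -0.6776…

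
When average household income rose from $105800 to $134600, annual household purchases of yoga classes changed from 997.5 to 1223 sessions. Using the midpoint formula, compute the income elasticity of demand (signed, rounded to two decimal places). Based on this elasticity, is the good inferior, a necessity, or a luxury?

%ΔQ = (1223 − 997.5)/[( 997.5 + 1223)/2] = 225.5/1110.25 = 0.203107…
%ΔIncome = (134600 − 105800)/[( 105800 + 134600)/2] = 28800/120200 = 0.239600…
E_income = (225.5/1110.25) / (28800/120200) = 0.8476…
0 < E_income < 1 ⇒ normal good, necessity.

0.85; necessity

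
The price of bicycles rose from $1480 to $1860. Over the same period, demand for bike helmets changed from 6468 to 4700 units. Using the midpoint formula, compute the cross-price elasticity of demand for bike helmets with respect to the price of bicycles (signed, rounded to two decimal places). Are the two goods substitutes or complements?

%ΔQ_{bike helmets} = (4700 − 6468)/avg = -1768/5584 = -0.316618…
%ΔP_{bicycles} = (1860 − 1480)/avg = 380/1670 = 0.227544…
E_cross = (-1768/5584) / (380/1670) = -1.3914…
E_cross < 0 ⇒ the goods are complements.

-1.39; complements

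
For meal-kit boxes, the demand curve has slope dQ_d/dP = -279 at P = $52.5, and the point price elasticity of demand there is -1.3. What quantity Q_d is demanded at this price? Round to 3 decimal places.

11267.308

Ed = (dQ_d/dP)·(P/Q_d) ⇒ Q_d = (dQ_d/dP)·P/Ed = (-279)·52.5/(-1.3) = 11267.30769…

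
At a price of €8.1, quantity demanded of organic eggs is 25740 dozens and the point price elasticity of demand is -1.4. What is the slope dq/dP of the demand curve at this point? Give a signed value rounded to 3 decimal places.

-4448.889

Ed = (dq/dP)·(P/q) ⇒ dq/dP = Ed·q/P = (-1.4)·25740/8.1 = -4448.88888…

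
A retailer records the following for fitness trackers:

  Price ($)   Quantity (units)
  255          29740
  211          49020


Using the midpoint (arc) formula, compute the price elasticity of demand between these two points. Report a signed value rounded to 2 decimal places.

%ΔQ = (49020 − 29740) / [(29740 + 49020)/2] = 19280/39380 = 0.489588…
%ΔP = (211 − 255) / [(255 + 211)/2] = -44/233 = -0.188841…
Arc Ed = %ΔQ / %ΔP = (19280/39380) / (-44/233) = -2.5925…

-2.59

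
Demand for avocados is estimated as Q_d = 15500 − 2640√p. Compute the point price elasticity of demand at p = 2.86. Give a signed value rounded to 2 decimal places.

-0.20

dQ_d/dp = −2640/(2√p) = -780.532. At p = 2.86, Q_d = 11035.4.
Ed = (dQ_d/dp)·(p/Q_d) = (-780.532) × (2.86/11035.4) = -0.2022…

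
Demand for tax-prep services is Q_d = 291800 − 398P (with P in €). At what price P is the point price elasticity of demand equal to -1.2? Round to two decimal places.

399.91

Ed = −398P/(291800 − 398P). Set this equal to -1.2:
398P = 1.2·(291800 − 398P) ⇒ 398P(1 + 1.2) = 1.2·291800
P = 1.2·291800 / (398·2.2) = 399.9086…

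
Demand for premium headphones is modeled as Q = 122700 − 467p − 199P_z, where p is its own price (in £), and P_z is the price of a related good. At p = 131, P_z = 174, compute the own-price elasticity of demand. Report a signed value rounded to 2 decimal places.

-2.27

At the given values, Q = 122700 − 467(131) − 199(174) = 26897.
∂Q/∂p = −467.
E = (-467) × (131/26897) = -2.2744…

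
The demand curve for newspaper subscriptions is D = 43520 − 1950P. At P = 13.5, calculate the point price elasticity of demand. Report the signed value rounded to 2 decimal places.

-1.53

dD/dP = −1950. At P = 13.5, D = 43520 − 1950(13.5) = 17195.
Ed = (dD/dP)·(P/D) = −1950 × (13.5/17195) = -1.5309…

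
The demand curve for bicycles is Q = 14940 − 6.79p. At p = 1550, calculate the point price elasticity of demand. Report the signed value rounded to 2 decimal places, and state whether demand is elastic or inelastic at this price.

-2.38; elastic

dQ/dp = −6.79. At p = 1550, Q = 14940 − 6.79(1550) = 4415.5.
Ed = (dQ/dp)·(p/Q) = −6.79 × (1550/4415.5) = -2.3835…
|Ed| = 2.38 > 1, so demand is elastic.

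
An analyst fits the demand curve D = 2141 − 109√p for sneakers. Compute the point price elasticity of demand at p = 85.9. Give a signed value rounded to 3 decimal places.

-0.447

dD/dp = −109/(2√p) = -5.88031. At p = 85.9, D = 1130.76.
Ed = (dD/dp)·(p/D) = (-5.88031) × (85.9/1130.76) = -0.44670…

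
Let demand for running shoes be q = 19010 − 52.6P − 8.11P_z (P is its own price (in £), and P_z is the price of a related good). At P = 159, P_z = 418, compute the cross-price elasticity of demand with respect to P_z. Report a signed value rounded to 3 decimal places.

At the given values, q = 19010 − 52.6(159) − 8.11(418) = 7256.62.
∂q/∂P_z = -8.11.
E = (-8.11) × (418/7256.62) = -0.46715…

-0.467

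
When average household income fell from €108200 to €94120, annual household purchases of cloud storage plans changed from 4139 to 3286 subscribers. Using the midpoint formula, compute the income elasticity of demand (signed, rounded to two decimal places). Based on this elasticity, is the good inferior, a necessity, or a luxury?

%ΔQ = (3286 − 4139)/[( 4139 + 3286)/2] = -853/3712.5 = -0.229764…
%ΔIncome = (94120 − 108200)/[( 108200 + 94120)/2] = -14080/101160 = -0.139185…
E_income = (-853/3712.5) / (-14080/101160) = 1.6507…
E_income > 1 ⇒ normal good, luxury.

1.65; luxury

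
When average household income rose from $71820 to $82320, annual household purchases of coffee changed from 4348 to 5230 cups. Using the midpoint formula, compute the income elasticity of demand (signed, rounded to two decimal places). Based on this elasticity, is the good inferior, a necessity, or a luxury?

%ΔQ = (5230 − 4348)/[( 4348 + 5230)/2] = 882/4789 = 0.184172…
%ΔIncome = (82320 − 71820)/[( 71820 + 82320)/2] = 10500/77070 = 0.136239…
E_income = (882/4789) / (10500/77070) = 1.3518…
E_income > 1 ⇒ normal good, luxury.

1.35; luxury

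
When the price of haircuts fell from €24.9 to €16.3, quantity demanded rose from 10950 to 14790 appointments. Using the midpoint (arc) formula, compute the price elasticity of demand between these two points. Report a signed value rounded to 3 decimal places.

%ΔQ = (14790 − 10950) / [(10950 + 14790)/2] = 3840/12870 = 0.298368…
%ΔP = (16.3 − 24.9) / [(24.9 + 16.3)/2] = -8.6/20.6 = -0.417475…
Arc Ed = %ΔQ / %ΔP = (3840/12870) / (-8.6/20.6) = -0.71469…

-0.715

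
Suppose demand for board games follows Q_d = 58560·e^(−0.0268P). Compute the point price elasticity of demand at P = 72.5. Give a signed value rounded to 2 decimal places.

dQ_d/dP = −0.0268·Q_d = -224.855. At P = 72.5, Q_d = 8390.1.
Ed = (dQ_d/dP)·(P/Q_d) = (-224.855) × (72.5/8390.1) = -1.943

-1.94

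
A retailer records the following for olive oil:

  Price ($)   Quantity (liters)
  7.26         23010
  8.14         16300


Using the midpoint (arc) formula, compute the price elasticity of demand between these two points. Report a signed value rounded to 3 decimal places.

-2.987

%ΔQ = (16300 − 23010) / [(23010 + 16300)/2] = -6710/19655 = -0.341388…
%ΔP = (8.14 − 7.26) / [(7.26 + 8.14)/2] = 0.88/7.7 = 0.114285…
Arc Ed = %ΔQ / %ΔP = (-6710/19655) / (0.88/7.7) = -2.98715…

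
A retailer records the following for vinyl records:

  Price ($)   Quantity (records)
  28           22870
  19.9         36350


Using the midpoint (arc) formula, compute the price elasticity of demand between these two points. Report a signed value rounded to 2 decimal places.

%ΔQ = (36350 − 22870) / [(22870 + 36350)/2] = 13480/29610 = 0.455251…
%ΔP = (19.9 − 28) / [(28 + 19.9)/2] = -8.1/23.95 = -0.338204…
Arc Ed = %ΔQ / %ΔP = (13480/29610) / (-8.1/23.95) = -1.3460…

-1.35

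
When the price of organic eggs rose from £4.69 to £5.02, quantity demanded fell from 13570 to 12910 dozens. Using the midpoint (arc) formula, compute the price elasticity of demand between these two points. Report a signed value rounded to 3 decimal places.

%ΔQ = (12910 − 13570) / [(13570 + 12910)/2] = -660/13240 = -0.049848…
%ΔP = (5.02 − 4.69) / [(4.69 + 5.02)/2] = 0.33/4.855 = 0.067971…
Arc Ed = %ΔQ / %ΔP = (-660/13240) / (0.33/4.855) = -0.73338…

-0.733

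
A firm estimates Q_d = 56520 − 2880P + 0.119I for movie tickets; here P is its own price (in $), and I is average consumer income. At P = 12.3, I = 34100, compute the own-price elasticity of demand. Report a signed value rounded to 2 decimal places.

At the given values, Q_d = 56520 − 2880(12.3) + 0.119(34100) = 25153.9.
∂Q_d/∂P = −2880.
E = (-2880) × (12.3/25153.9) = -1.4082…

-1.41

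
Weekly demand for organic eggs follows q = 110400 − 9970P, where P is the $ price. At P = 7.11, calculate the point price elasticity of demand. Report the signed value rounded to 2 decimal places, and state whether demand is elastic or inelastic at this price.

dq/dP = −9970. At P = 7.11, q = 110400 − 9970(7.11) = 39513.3.
Ed = (dq/dP)·(P/q) = −9970 × (7.11/39513.3) = -1.7939…
|Ed| = 1.79 > 1, so demand is elastic.

-1.79; elastic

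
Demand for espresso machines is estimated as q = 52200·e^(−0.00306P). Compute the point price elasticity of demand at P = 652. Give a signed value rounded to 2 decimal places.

-2.00

dq/dP = −0.00306·q = -21.7231. At P = 652, q = 7099.06.
Ed = (dq/dP)·(P/q) = (-21.7231) × (652/7099.06) = -1.9951…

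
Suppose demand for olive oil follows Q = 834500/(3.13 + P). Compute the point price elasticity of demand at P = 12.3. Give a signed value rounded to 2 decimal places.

dQ/dP = −834500/(3.13 + P)² = -3505.05. At P = 12.3, Q = 54083.
Ed = (dQ/dP)·(P/Q) = (-3505.05) × (12.3/54083) = -0.7971…

-0.80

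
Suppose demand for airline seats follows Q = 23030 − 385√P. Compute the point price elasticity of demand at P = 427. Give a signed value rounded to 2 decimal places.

-0.26

dQ/dP = −385/(2√P) = -9.31573. At P = 427, Q = 15074.4.
Ed = (dQ/dP)·(P/Q) = (-9.31573) × (427/15074.4) = -0.2638…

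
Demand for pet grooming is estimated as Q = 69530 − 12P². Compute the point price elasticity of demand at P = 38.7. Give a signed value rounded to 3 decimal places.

-0.697

dQ/dP = −2·12·P = -928.8. At P = 38.7, Q = 51557.72.
Ed = (dQ/dP)·(P/Q) = (-928.8) × (38.7/51557.72) = -0.69717…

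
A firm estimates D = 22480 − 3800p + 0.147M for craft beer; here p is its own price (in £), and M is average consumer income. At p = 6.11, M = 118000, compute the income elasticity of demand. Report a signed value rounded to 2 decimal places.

At the given values, D = 22480 − 3800(6.11) + 0.147(118000) = 16608.
∂D/∂M = 0.147.
E = (0.147) × (118000/16608) = 1.0444…

1.04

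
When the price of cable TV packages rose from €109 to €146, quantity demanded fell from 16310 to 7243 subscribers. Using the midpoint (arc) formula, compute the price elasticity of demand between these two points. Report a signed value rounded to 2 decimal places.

%ΔQ = (7243 − 16310) / [(16310 + 7243)/2] = -9067/11776.5 = -0.769923…
%ΔP = (146 − 109) / [(109 + 146)/2] = 37/127.5 = 0.290196…
Arc Ed = %ΔQ / %ΔP = (-9067/11776.5) / (37/127.5) = -2.6531…

-2.65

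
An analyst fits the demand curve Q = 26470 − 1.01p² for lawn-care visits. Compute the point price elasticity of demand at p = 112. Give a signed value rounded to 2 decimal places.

dQ/dp = −2·1.01·p = -226.24. At p = 112, Q = 13800.56.
Ed = (dQ/dp)·(p/Q) = (-226.24) × (112/13800.56) = -1.8360…

-1.84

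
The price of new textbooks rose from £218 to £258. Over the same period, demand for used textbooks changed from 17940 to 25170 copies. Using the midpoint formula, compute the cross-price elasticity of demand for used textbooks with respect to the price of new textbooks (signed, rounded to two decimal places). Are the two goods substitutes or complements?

%ΔQ_{used textbooks} = (25170 − 17940)/avg = 7230/21555 = 0.335421…
%ΔP_{new textbooks} = (258 − 218)/avg = 40/238 = 0.168067…
E_cross = (7230/21555) / (40/238) = 1.9957…
E_cross > 0 ⇒ the goods are substitutes.

2.00; substitutes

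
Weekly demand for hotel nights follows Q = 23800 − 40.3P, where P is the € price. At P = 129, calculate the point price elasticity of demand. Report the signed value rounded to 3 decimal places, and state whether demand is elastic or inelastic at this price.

-0.279; inelastic

dQ/dP = −40.3. At P = 129, Q = 23800 − 40.3(129) = 18601.3.
Ed = (dQ/dP)·(P/Q) = −40.3 × (129/18601.3) = -0.27948…
|Ed| = 0.279 < 1, so demand is inelastic.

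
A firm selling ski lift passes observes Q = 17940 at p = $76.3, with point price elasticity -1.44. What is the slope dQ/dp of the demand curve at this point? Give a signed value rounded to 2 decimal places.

Ed = (dQ/dp)·(p/Q) ⇒ dQ/dp = Ed·Q/p = (-1.44)·17940/76.3 = -338.5792…

-338.58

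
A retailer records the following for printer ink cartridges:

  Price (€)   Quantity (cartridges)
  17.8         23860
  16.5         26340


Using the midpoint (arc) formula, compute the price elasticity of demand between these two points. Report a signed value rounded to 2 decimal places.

%ΔQ = (26340 − 23860) / [(23860 + 26340)/2] = 2480/25100 = 0.098804…
%ΔP = (16.5 − 17.8) / [(17.8 + 16.5)/2] = -1.3/17.15 = -0.075801…
Arc Ed = %ΔQ / %ΔP = (2480/25100) / (-1.3/17.15) = -1.3034…

-1.30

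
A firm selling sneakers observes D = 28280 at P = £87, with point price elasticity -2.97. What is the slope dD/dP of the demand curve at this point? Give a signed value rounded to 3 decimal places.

Ed = (dD/dP)·(P/D) ⇒ dD/dP = Ed·D/P = (-2.97)·28280/87 = -965.42068…

-965.421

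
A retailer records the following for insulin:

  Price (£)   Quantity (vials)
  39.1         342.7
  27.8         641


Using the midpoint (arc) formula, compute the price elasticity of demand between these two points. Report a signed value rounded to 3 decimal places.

-1.795

%ΔQ = (641 − 342.7) / [(342.7 + 641)/2] = 298.3/491.85 = 0.606485…
%ΔP = (27.8 − 39.1) / [(39.1 + 27.8)/2] = -11.3/33.45 = -0.337817…
Arc Ed = %ΔQ / %ΔP = (298.3/491.85) / (-11.3/33.45) = -1.79530…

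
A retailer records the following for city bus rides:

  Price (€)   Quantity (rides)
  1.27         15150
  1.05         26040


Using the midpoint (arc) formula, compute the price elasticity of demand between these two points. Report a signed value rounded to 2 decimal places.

%ΔQ = (26040 − 15150) / [(15150 + 26040)/2] = 10890/20595 = 0.528769…
%ΔP = (1.05 − 1.27) / [(1.27 + 1.05)/2] = -0.22/1.16 = -0.189655…
Arc Ed = %ΔQ / %ΔP = (10890/20595) / (-0.22/1.16) = -2.7880…

-2.79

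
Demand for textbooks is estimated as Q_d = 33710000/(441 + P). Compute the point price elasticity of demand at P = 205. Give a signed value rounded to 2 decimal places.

-0.32

dQ_d/dP = −33710000/(441 + P)² = -80.7781. At P = 205, Q_d = 52182.7.
Ed = (dQ_d/dP)·(P/Q_d) = (-80.7781) × (205/52182.7) = -0.3173…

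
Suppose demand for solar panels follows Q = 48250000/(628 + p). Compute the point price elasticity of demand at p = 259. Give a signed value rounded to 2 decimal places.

-0.29

dQ/dp = −48250000/(628 + p)² = -61.3268. At p = 259, Q = 54396.8.
Ed = (dQ/dp)·(p/Q) = (-61.3268) × (259/54396.8) = -0.2919…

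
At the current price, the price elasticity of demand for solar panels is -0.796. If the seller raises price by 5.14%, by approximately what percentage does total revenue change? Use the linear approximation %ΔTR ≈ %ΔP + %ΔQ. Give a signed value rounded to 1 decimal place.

+1.0%

%ΔQ ≈ Ed × %ΔP = (-0.796) × (+5.14%) = -4.0914%
%ΔTR ≈ %ΔP + %ΔQ = (+5.14%) + (-4.0914%) = +1.0486%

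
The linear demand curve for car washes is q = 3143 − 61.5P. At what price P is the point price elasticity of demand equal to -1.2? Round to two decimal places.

27.88

Ed = −61.5P/(3143 − 61.5P). Set this equal to -1.2:
61.5P = 1.2·(3143 − 61.5P) ⇒ 61.5P(1 + 1.2) = 1.2·3143
P = 1.2·3143 / (61.5·2.2) = 27.8758…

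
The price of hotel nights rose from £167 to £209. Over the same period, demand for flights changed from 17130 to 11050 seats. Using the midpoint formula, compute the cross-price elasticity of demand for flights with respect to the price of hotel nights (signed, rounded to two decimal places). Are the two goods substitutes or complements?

-1.93; complements

%ΔQ_{flights} = (11050 − 17130)/avg = -6080/14090 = -0.431511…
%ΔP_{hotel nights} = (209 − 167)/avg = 42/188 = 0.223404…
E_cross = (-6080/14090) / (42/188) = -1.9315…
E_cross < 0 ⇒ the goods are complements.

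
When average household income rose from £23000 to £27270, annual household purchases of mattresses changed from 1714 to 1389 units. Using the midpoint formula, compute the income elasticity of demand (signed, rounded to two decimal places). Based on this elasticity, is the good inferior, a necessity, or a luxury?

-1.23; inferior

%ΔQ = (1389 − 1714)/[( 1714 + 1389)/2] = -325/1551.5 = -0.209474…
%ΔIncome = (27270 − 23000)/[( 23000 + 27270)/2] = 4270/25135 = 0.169882…
E_income = (-325/1551.5) / (4270/25135) = -1.2330…
E_income < 0 ⇒ inferior good.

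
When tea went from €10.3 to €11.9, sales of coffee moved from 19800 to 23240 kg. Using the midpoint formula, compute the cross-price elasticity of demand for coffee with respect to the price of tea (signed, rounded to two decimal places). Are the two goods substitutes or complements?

1.11; substitutes

%ΔQ_{coffee} = (23240 − 19800)/avg = 3440/21520 = 0.159851…
%ΔP_{tea} = (11.9 − 10.3)/avg = 1.6/11.1 = 0.144144…
E_cross = (3440/21520) / (1.6/11.1) = 1.1089…
E_cross > 0 ⇒ the goods are substitutes.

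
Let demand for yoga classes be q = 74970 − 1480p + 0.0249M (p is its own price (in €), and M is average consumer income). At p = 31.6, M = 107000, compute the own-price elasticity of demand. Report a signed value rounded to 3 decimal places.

-1.515

At the given values, q = 74970 − 1480(31.6) + 0.0249(107000) = 30866.3.
∂q/∂p = −1480.
E = (-1480) × (31.6/30866.3) = -1.51517…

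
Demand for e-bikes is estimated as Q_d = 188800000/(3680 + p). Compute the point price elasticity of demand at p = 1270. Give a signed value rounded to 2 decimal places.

-0.26

dQ_d/dp = −188800000/(3680 + p)² = -7.70534. At p = 1270, Q_d = 38141.4.
Ed = (dQ_d/dp)·(p/Q_d) = (-7.70534) × (1270/38141.4) = -0.2565…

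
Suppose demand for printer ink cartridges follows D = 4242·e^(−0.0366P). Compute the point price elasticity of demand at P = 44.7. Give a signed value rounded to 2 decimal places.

-1.64

dD/dP = −0.0366·D = -30.2369. At P = 44.7, D = 826.145.
Ed = (dD/dP)·(P/D) = (-30.2369) × (44.7/826.145) = -1.6360…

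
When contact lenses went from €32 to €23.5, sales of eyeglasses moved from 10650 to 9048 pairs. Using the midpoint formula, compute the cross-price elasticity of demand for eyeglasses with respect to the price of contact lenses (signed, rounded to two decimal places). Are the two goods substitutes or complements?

%ΔQ_{eyeglasses} = (9048 − 10650)/avg = -1602/9849 = -0.162656…
%ΔP_{contact lenses} = (23.5 − 32)/avg = -8.5/27.75 = -0.306306…
E_cross = (-1602/9849) / (-8.5/27.75) = 0.5310…
E_cross > 0 ⇒ the goods are substitutes.

0.53; substitutes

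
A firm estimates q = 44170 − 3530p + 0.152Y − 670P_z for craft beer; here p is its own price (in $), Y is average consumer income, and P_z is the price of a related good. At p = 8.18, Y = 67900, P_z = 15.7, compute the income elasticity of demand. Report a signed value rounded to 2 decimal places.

At the given values, q = 44170 − 3530(8.18) + 0.152(67900) − 670(15.7) = 15096.4.
∂q/∂Y = 0.152.
E = (0.152) × (67900/15096.4) = 0.6836…

0.68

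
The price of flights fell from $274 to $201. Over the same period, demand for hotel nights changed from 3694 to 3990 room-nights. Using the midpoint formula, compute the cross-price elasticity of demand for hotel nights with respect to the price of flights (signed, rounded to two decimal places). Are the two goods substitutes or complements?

-0.25; complements

%ΔQ_{hotel nights} = (3990 − 3694)/avg = 296/3842 = 0.077043…
%ΔP_{flights} = (201 − 274)/avg = -73/237.5 = -0.307368…
E_cross = (296/3842) / (-73/237.5) = -0.2506…
E_cross < 0 ⇒ the goods are complements.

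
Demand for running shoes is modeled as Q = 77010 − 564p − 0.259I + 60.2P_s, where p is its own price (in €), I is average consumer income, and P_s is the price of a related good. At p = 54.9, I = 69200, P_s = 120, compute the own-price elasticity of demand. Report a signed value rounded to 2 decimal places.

-0.88

At the given values, Q = 77010 − 564(54.9) − 0.259(69200) + 60.2(120) = 35347.6.
∂Q/∂p = −564.
E = (-564) × (54.9/35347.6) = -0.8759…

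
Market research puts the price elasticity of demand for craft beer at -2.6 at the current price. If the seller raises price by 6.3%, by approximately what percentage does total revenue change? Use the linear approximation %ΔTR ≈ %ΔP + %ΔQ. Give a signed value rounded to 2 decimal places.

-10.08%

%ΔQ ≈ Ed × %ΔP = (-2.6) × (+6.3%) = -16.3800%
%ΔTR ≈ %ΔP + %ΔQ = (+6.3%) + (-16.3800%) = -10.0800%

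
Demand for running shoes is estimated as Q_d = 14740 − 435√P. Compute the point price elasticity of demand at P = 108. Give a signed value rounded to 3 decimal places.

dQ_d/dP = −435/(2√P) = -20.9289. At P = 108, Q_d = 10219.3.
Ed = (dQ_d/dP)·(P/Q_d) = (-20.9289) × (108/10219.3) = -0.22118…

-0.221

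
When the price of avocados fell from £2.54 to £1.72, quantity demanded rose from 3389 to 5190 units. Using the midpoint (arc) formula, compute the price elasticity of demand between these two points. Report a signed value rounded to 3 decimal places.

-1.091

%ΔQ = (5190 − 3389) / [(3389 + 5190)/2] = 1801/4289.5 = 0.419862…
%ΔP = (1.72 − 2.54) / [(2.54 + 1.72)/2] = -0.82/2.13 = -0.384976…
Arc Ed = %ΔQ / %ΔP = (1801/4289.5) / (-0.82/2.13) = -1.09061…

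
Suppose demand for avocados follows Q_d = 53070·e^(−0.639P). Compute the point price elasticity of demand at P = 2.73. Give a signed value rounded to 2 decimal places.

-1.74

dQ_d/dP = −0.639·Q_d = -5925.65. At P = 2.73, Q_d = 9273.32.
Ed = (dQ_d/dP)·(P/Q_d) = (-5925.65) × (2.73/9273.32) = -1.7444…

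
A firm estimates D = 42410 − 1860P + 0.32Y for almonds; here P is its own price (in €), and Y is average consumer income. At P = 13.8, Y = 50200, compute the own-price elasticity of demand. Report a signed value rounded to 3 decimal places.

-0.782

At the given values, D = 42410 − 1860(13.8) + 0.32(50200) = 32806.
∂D/∂P = −1860.
E = (-1860) × (13.8/32806) = -0.78241…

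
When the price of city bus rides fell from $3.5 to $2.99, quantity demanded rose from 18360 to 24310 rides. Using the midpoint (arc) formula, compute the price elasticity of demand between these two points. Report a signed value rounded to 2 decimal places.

-1.77

%ΔQ = (24310 − 18360) / [(18360 + 24310)/2] = 5950/21335 = 0.278884…
%ΔP = (2.99 − 3.5) / [(3.5 + 2.99)/2] = -0.51/3.245 = -0.157164…
Arc Ed = %ΔQ / %ΔP = (5950/21335) / (-0.51/3.245) = -1.7744…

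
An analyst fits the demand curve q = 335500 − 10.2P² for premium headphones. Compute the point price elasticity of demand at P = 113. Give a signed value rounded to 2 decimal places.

-1.27

dq/dP = −2·10.2·P = -2305.2. At P = 113, q = 205256.2.
Ed = (dq/dP)·(P/q) = (-2305.2) × (113/205256.2) = -1.2690…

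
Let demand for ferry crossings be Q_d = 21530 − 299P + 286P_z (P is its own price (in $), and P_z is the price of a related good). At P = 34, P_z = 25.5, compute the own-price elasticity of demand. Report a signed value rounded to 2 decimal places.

At the given values, Q_d = 21530 − 299(34) + 286(25.5) = 18657.
∂Q_d/∂P = −299.
E = (-299) × (34/18657) = -0.5448…

-0.54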